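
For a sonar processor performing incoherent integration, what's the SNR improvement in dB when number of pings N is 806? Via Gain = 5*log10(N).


14.53 dB


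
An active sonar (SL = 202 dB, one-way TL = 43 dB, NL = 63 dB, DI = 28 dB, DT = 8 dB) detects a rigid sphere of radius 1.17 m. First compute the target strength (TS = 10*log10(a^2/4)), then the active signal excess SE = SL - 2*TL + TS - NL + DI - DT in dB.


Step 1: TS = 10*log10(1.17^2/4) = -4.66 dB
Step 2: SE = SL - 2*TL + TS - NL + DI - DT = 202 - 2*43 + (-4.66) - 63 + 28 - 8 = 68.34

68.34 dB


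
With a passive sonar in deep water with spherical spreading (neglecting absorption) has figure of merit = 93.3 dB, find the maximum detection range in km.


At max range FOM = TL, so 20*log10(R) = 93.3
R = 10^(93.3/20) = 46238.1 m = 46.24 km

46.24 km


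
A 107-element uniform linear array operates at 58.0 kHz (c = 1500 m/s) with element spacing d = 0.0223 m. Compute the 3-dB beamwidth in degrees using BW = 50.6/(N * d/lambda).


Step 1: lambda = 1500/58000 = 0.02586 m
Step 2: d/lambda = 0.0223/0.02586 = 0.8623
Step 3: BW = 50.6/(N * d/lambda) = 50.6/(107 * 0.8623) = 0.55

0.55 deg


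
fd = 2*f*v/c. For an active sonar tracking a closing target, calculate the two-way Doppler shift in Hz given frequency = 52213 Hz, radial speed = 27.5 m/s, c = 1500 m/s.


fd = 2*f*v/c = 2 * 52213 * 27.5 / 1500 = 1914.48

1914.48 Hz


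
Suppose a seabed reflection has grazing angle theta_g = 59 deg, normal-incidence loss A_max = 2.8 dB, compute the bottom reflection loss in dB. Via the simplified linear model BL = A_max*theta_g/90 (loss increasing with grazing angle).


1.84 dB


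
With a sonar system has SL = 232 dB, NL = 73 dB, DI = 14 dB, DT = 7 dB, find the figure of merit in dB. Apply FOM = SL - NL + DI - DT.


FOM = SL - NL + DI - DT = 232 - 73 + 14 - 7 = 166

166 dB


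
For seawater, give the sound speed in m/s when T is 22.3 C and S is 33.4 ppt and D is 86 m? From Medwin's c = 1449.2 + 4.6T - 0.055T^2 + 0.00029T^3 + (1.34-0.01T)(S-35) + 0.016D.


1527.23 m/s


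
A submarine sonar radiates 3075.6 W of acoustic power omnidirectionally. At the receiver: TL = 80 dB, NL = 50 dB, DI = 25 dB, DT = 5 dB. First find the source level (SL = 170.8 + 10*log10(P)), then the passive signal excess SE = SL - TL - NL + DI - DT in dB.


Step 1: SL = 170.8 + 10*log10(3075.6) = 205.68 dB
Step 2: SE = SL - TL - NL + DI - DT = 205.68 - 80 - 50 + 25 - 5 = 95.68

95.68 dB


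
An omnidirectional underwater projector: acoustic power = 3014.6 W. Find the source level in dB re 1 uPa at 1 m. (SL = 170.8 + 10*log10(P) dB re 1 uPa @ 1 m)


SL = 170.8 + 10*log10(3014.6) = 170.8 + 34.79 = 205.59

205.59 dB


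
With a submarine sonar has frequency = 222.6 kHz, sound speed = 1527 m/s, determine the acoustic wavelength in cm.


lambda = c/f = 1527 / 222600 = 0.0069 m = 0.69 cm

0.69 cm


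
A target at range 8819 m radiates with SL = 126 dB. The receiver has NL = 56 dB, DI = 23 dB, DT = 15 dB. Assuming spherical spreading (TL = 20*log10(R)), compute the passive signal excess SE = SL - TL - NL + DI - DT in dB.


Step 1: TL = 20*log10(8819) = 78.91 dB
Step 2: SE = 126 - 78.91 - 56 + 23 - 15 = -0.91

-0.91 dB


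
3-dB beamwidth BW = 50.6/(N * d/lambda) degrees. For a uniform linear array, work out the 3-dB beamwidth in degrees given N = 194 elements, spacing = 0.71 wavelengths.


0.37 deg


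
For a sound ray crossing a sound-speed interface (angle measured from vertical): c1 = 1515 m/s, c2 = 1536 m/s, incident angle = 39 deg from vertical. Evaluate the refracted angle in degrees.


sin(theta2) = (c2/c1)*sin(theta1) = (1536/1515)*sin(39 deg) = 0.63804
theta2 = arcsin(0.63804) = 39.65

39.65 deg


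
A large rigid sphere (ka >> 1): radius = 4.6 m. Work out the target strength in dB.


TS = 10*log10(4.6^2 / 4) = 10*log10(5.29) = 7.23

7.23 dB


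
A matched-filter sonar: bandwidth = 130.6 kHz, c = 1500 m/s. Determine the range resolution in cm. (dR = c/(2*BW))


dR = c/(2*BW) = 1500 / (2 * 130.6e3) = 0.0057 m = 0.57 cm

0.57 cm


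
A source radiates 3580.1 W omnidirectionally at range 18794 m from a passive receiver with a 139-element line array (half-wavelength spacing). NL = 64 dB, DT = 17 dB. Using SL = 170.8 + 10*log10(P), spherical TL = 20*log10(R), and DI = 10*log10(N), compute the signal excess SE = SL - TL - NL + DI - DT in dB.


61.29 dB


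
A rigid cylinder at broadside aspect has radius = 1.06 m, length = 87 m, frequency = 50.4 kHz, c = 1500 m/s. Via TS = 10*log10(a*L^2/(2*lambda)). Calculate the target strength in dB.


lambda = 1500/50400 = 0.02976 m
TS = 10*log10(1.06*87^2/(2*0.02976)) = 51.3

51.3 dB


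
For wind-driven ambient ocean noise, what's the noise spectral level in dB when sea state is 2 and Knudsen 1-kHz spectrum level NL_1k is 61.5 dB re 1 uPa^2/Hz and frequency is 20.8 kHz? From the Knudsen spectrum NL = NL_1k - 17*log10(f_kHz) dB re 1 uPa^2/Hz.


39.09 dB


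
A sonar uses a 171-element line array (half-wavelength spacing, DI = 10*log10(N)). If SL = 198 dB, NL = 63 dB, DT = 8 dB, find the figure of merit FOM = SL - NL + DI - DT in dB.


Step 1: DI = 10*log10(171) = 22.33 dB
Step 2: FOM = SL - NL + DI - DT = 198 - 63 + 22.33 - 8 = 149.33

149.33 dB


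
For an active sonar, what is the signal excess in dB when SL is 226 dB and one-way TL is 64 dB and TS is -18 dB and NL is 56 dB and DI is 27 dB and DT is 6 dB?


SE = SL - 2*TL + TS - NL + DI - DT = 226 - 2*64 + (-18) - 56 + 27 - 6 = 45

45 dB


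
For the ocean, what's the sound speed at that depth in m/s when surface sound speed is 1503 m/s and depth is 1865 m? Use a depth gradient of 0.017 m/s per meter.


c = 1503 + 0.017 * 1865 = 1534.705

1534.705 m/s


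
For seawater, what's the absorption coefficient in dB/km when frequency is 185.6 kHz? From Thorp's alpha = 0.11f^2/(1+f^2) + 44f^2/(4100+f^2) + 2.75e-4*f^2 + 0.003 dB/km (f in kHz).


48.906 dB/km


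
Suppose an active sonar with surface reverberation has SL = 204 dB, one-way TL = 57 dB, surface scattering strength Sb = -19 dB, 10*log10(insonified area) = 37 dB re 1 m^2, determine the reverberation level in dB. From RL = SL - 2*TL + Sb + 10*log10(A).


RL = SL - 2*TL + Sb + 10*log10(A) = 204 - 2*57 + (-19) + 37 = 108

108 dB


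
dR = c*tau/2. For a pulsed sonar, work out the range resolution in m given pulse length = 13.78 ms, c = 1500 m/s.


10.335 m


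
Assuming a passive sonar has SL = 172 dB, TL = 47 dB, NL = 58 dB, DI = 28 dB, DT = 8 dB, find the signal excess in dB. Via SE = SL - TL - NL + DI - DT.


87 dB


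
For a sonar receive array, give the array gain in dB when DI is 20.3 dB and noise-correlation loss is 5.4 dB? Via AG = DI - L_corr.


AG = DI - L_corr = 20.3 - 5.4 = 14.9

14.9 dB


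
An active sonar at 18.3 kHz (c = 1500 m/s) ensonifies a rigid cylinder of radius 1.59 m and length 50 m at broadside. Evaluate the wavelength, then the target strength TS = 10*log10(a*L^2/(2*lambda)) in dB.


Step 1: lambda = c/f = 1500/18300 = 0.08197 m
Step 2: TS = 10*log10(a*L^2/(2*lambda)) = 10*log10(1.59*50^2/(2*0.08197)) = 43.85

43.85 dB


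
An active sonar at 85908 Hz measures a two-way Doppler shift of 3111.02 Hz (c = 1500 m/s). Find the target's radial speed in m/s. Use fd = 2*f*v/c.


From fd = 2*f*v/c, v = c*fd/(2*f) = 1500 * 3111.02 / (2*85908) = 27.16

27.16 m/s


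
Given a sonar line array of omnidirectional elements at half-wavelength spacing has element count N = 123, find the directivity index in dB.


DI = 10*log10(123) = 20.9

20.9 dB


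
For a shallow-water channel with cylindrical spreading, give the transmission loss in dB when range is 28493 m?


TL = 10*log10(28493) = 44.55

44.55 dB


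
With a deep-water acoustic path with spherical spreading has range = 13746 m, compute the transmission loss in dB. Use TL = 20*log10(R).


TL = 20*log10(13746) = 82.76

82.76 dB


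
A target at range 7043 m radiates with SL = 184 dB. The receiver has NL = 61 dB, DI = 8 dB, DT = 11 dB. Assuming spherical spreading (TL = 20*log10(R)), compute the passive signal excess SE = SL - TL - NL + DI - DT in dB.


43.04 dB


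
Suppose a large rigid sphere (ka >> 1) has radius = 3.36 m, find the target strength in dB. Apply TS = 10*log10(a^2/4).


TS = 10*log10(3.36^2 / 4) = 10*log10(2.8224) = 4.51

4.51 dB


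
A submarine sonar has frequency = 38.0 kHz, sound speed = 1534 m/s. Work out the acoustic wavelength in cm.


4.04 cm


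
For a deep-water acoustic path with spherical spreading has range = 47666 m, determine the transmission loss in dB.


TL = 20*log10(47666) = 93.56

93.56 dB


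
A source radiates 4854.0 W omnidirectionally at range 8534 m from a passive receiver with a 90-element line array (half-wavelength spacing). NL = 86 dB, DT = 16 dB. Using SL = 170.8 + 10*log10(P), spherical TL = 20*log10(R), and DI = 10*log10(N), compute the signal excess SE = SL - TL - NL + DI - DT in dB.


Step 1: SL = 170.8 + 10*log10(4854.0) = 207.66 dB
Step 2: TL = 20*log10(8534) = 78.62 dB
Step 3: DI = 10*log10(90) = 19.54 dB
Step 4: SE = SL - TL - NL + DI - DT = 207.66 - 78.62 - 86 + 19.54 - 16 = 46.58

46.58 dB


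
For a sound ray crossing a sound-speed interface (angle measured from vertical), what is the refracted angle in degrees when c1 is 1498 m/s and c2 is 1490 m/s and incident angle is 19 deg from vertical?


18.89 deg


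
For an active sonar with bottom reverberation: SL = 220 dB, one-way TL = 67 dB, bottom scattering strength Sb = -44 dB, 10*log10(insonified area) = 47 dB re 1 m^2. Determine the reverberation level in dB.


RL = SL - 2*TL + Sb + 10*log10(A) = 220 - 2*67 + (-44) + 47 = 89

89 dB


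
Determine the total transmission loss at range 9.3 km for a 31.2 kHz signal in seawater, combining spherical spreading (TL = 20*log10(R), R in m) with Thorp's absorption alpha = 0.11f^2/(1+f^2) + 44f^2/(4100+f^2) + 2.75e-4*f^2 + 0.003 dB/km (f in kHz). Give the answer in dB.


161.42 dB


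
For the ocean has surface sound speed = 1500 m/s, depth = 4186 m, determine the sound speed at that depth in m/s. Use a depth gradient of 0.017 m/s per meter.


c = 1500 + 0.017 * 4186 = 1571.162

1571.162 m/s


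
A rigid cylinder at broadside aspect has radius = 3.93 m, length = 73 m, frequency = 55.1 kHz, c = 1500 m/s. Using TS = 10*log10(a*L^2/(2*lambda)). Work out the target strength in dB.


lambda = 1500/55100 = 0.02722 m
TS = 10*log10(3.93*73^2/(2*0.02722)) = 55.85

55.85 dB


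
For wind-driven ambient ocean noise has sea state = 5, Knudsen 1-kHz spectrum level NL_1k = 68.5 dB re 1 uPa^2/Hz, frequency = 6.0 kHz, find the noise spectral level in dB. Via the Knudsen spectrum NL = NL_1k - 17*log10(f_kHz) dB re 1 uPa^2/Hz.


NL = NL_1k - 17*log10(f_kHz) = 68.5 - 17*log10(6.0) = 68.5 - (13.23) = 55.27

55.27 dB


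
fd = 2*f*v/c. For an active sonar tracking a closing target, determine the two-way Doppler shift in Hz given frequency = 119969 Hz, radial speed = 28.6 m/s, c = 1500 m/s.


fd = 2*f*v/c = 2 * 119969 * 28.6 / 1500 = 4574.82

4574.82 Hz


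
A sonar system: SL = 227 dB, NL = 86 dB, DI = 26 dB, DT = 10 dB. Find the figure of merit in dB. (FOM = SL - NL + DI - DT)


157 dB


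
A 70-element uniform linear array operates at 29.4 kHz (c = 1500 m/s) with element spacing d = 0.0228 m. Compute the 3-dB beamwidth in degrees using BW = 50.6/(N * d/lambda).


Step 1: lambda = 1500/29400 = 0.05102 m
Step 2: d/lambda = 0.0228/0.05102 = 0.4469
Step 3: BW = 50.6/(N * d/lambda) = 50.6/(70 * 0.4469) = 1.62

1.62 deg


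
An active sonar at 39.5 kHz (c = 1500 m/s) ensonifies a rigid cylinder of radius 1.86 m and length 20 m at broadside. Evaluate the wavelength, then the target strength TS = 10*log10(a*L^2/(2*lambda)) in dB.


Step 1: lambda = c/f = 1500/39500 = 0.03797 m
Step 2: TS = 10*log10(a*L^2/(2*lambda)) = 10*log10(1.86*20^2/(2*0.03797)) = 39.91

39.91 dB


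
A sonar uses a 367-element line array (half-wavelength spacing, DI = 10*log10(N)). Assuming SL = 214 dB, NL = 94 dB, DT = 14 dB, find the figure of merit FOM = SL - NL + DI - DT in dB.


Step 1: DI = 10*log10(367) = 25.65 dB
Step 2: FOM = SL - NL + DI - DT = 214 - 94 + 25.65 - 14 = 131.65

131.65 dB


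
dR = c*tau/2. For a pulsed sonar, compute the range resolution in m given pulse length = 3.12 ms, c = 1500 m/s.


dR = c*tau/2 = 1500 * 3.12e-3 / 2 = 2.34

2.34 m


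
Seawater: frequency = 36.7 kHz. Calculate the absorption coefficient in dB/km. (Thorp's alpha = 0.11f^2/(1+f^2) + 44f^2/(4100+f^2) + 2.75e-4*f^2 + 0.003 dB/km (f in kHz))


f^2 = 1346.89
alpha = 0.11*1346.89/(1+1346.89) + 44*1346.89/(4100+1346.89) + 2.75e-4*1346.89 + 0.003 = 11.363

11.363 dB/km


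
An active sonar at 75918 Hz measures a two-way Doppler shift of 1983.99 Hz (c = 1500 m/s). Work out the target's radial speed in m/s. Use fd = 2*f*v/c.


19.6 m/s


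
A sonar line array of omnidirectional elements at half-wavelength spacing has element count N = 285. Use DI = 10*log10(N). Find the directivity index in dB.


24.55 dB


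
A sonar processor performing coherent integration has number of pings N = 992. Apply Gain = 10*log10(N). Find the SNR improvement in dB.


29.97 dB


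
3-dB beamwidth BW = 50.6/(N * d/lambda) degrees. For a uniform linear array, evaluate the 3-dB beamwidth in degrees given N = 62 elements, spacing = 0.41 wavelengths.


BW = 50.6 / (62 * 0.41) = 50.6 / 25.42 = 1.99

1.99 deg


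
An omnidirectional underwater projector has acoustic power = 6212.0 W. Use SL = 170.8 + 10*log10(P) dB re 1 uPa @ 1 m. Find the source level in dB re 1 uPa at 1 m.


SL = 170.8 + 10*log10(6212.0) = 170.8 + 37.93 = 208.73

208.73 dB


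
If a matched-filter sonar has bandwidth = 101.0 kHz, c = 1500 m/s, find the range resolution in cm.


dR = c/(2*BW) = 1500 / (2 * 101.0e3) = 0.0074 m = 0.74 cm

0.74 cm


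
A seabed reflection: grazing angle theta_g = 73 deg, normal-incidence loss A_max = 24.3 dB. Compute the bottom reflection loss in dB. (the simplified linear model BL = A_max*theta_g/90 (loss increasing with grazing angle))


BL = A_max * theta_g / 90 = 24.3 * 73 / 90 = 19.71

19.71 dB


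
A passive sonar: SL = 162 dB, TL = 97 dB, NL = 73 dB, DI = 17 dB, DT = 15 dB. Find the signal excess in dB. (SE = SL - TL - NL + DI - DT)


-6 dB


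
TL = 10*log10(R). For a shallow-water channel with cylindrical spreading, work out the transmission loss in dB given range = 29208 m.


44.66 dB


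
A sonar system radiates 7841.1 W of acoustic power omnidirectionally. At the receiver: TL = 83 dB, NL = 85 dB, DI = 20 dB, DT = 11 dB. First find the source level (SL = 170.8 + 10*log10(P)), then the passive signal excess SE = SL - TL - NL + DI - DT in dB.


Step 1: SL = 170.8 + 10*log10(7841.1) = 209.74 dB
Step 2: SE = SL - TL - NL + DI - DT = 209.74 - 83 - 85 + 20 - 11 = 50.74

50.74 dB


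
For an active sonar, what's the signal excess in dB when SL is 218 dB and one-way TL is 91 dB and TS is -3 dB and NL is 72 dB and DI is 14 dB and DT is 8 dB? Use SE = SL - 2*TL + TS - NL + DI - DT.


SE = SL - 2*TL + TS - NL + DI - DT = 218 - 2*91 + (-3) - 72 + 14 - 8 = -33

-33 dB


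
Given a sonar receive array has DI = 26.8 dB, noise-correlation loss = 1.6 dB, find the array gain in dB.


AG = DI - L_corr = 26.8 - 1.6 = 25.2

25.2 dB


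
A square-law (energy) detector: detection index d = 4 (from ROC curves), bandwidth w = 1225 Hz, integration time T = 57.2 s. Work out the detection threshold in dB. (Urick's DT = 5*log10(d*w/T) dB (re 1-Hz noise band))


DT = 5*log10(d*w/T) = 5*log10(4 * 1225 / 57.2) = 5*log10(85.66) = 9.66

9.66 dB


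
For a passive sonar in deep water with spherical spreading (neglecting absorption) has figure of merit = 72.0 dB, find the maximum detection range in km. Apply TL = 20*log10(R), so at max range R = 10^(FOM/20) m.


At max range FOM = TL, so 20*log10(R) = 72.0
R = 10^(72.0/20) = 3981.07 m = 3.98 km

3.98 km


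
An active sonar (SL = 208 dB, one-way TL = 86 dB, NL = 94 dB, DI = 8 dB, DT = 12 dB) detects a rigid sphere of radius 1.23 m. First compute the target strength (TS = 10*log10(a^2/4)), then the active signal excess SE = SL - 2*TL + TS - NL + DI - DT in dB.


Step 1: TS = 10*log10(1.23^2/4) = -4.22 dB
Step 2: SE = SL - 2*TL + TS - NL + DI - DT = 208 - 2*86 + (-4.22) - 94 + 8 - 12 = -66.22

-66.22 dB


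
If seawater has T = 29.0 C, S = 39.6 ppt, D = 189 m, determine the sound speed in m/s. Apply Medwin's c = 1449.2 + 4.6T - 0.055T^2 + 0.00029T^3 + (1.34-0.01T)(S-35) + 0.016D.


c = 1449.2 + 4.6*29.0 - 0.055*29.0^2 + 0.00029*29.0^3 + (1.34 - 0.01*29.0)*(39.6 - 35) + 0.016*189 = 1551.27

1551.27 m/s


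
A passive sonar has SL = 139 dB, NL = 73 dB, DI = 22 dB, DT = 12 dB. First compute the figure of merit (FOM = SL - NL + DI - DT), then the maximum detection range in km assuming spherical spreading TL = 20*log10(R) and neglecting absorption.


Step 1: FOM = SL - NL + DI - DT = 139 - 73 + 22 - 12 = 76 dB
Step 2: at max range FOM = TL = 20*log10(R), so R = 10^(76/20) = 6309.57 m = 6.31 km

6.31 km


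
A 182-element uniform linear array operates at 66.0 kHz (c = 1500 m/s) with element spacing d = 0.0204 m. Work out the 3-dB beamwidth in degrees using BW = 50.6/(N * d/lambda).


0.31 deg


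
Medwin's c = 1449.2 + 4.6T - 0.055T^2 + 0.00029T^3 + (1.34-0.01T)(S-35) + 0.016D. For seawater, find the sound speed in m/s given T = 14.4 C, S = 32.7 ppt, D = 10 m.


c = 1449.2 + 4.6*14.4 - 0.055*14.4^2 + 0.00029*14.4^3 + (1.34 - 0.01*14.4)*(32.7 - 35) + 0.016*10 = 1502.31

1502.31 m/s


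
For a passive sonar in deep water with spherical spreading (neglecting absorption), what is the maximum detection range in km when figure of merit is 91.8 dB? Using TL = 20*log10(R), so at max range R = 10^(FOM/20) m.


38.9 km


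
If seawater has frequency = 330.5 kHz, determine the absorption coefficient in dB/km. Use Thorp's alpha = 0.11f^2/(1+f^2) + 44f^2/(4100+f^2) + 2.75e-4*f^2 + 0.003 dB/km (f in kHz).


f^2 = 109230.25
alpha = 0.11*109230.25/(1+109230.25) + 44*109230.25/(4100+109230.25) + 2.75e-4*109230.25 + 0.003 = 72.56

72.56 dB/km


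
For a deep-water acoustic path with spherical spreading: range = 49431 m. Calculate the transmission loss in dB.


TL = 20*log10(49431) = 93.88

93.88 dB


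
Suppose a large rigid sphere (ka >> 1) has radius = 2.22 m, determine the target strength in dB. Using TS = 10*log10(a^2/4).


0.91 dB


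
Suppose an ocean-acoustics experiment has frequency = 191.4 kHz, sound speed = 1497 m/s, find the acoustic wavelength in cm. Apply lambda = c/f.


lambda = c/f = 1497 / 191400 = 0.0078 m = 0.78 cm

0.78 cm


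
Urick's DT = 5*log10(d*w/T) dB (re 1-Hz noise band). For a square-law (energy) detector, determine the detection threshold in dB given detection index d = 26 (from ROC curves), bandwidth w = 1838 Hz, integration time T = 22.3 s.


DT = 5*log10(d*w/T) = 5*log10(26 * 1838 / 22.3) = 5*log10(2142.96) = 16.66

16.66 dB


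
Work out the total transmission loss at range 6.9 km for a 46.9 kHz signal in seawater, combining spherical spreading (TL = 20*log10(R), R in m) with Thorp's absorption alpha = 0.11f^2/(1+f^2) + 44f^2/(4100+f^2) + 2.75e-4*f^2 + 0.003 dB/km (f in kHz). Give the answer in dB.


Step 1 (Thorp): alpha = 0.11*2199.61/(1+2199.61) + 44*2199.61/(4100+2199.61) + 2.75e-4*2199.61 + 0.003 = 16.0811 dB/km
Step 2: TL_spread = 20*log10(6900) = 76.78 dB
Step 3: TL_abs = alpha*R = 16.0811 * 6.9 = 110.96 dB
Step 4: TL_total = 76.78 + 110.96 = 187.74

187.74 dB


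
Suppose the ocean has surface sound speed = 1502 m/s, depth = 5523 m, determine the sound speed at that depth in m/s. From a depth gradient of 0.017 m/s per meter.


1595.891 m/s


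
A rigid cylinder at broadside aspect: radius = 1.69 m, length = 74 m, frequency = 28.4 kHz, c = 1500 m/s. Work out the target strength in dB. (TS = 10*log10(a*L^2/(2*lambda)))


lambda = 1500/28400 = 0.05282 m
TS = 10*log10(1.69*74^2/(2*0.05282)) = 49.43

49.43 dB


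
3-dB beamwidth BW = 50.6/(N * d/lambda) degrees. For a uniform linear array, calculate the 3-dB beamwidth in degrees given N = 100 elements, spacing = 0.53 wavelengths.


BW = 50.6 / (100 * 0.53) = 50.6 / 53.0 = 0.95

0.95 deg


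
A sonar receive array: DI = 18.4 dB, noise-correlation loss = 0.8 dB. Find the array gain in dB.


AG = DI - L_corr = 18.4 - 0.8 = 17.6

17.6 dB


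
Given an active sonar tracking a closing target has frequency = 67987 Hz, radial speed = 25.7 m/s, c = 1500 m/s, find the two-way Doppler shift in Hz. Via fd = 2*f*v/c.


fd = 2*f*v/c = 2 * 67987 * 25.7 / 1500 = 2329.69

2329.69 Hz


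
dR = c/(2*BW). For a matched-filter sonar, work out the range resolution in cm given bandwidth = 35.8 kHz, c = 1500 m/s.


2.09 cm


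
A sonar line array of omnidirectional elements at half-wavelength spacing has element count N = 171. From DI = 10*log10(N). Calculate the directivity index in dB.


DI = 10*log10(171) = 22.33

22.33 dB


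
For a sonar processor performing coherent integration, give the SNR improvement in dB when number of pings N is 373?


Gain = 10*log10(373) = 25.72

25.72 dB


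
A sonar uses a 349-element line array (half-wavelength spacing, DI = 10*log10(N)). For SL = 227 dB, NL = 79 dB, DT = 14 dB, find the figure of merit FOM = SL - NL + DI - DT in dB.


159.43 dB


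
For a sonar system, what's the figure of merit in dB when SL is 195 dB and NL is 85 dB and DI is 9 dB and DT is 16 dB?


FOM = SL - NL + DI - DT = 195 - 85 + 9 - 16 = 103

103 dB


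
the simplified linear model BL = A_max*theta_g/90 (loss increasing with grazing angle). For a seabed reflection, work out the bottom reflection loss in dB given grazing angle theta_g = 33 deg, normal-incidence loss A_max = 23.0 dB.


8.43 dB


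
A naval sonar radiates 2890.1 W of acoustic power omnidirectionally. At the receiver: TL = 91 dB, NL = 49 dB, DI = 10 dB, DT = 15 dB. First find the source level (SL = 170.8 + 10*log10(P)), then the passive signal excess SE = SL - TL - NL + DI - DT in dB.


Step 1: SL = 170.8 + 10*log10(2890.1) = 205.41 dB
Step 2: SE = SL - TL - NL + DI - DT = 205.41 - 91 - 49 + 10 - 15 = 60.41

60.41 dB


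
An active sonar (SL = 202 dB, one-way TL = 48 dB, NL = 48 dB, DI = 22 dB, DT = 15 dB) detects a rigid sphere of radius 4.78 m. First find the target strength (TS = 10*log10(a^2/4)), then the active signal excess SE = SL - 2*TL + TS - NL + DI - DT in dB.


Step 1: TS = 10*log10(4.78^2/4) = 7.57 dB
Step 2: SE = SL - 2*TL + TS - NL + DI - DT = 202 - 2*48 + (7.57) - 48 + 22 - 15 = 72.57

72.57 dB


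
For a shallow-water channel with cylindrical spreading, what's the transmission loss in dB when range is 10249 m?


40.11 dB


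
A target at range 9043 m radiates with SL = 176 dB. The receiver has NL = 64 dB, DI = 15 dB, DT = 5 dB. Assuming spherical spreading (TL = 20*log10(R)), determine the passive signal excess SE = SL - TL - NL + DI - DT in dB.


Step 1: TL = 20*log10(9043) = 79.13 dB
Step 2: SE = 176 - 79.13 - 64 + 15 - 5 = 42.87

42.87 dB


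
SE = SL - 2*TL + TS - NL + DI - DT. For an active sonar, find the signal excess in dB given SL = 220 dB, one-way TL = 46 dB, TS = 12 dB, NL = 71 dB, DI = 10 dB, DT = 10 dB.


SE = SL - 2*TL + TS - NL + DI - DT = 220 - 2*46 + (12) - 71 + 10 - 10 = 69

69 dB


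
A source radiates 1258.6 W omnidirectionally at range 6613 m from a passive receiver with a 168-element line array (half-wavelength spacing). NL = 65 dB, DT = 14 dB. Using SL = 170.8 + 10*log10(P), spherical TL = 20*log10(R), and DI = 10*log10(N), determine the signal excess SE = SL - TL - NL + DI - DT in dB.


68.64 dB


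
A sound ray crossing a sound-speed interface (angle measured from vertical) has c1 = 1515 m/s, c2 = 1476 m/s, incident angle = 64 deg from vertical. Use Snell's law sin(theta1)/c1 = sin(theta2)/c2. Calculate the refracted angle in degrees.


sin(theta2) = (c2/c1)*sin(theta1) = (1476/1515)*sin(64 deg) = 0.87566
theta2 = arcsin(0.87566) = 61.12

61.12 deg


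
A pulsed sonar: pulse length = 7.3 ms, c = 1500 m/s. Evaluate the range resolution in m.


dR = c*tau/2 = 1500 * 7.3e-3 / 2 = 5.475

5.475 m


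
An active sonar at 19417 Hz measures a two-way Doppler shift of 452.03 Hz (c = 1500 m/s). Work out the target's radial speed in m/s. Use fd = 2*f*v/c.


From fd = 2*f*v/c, v = c*fd/(2*f) = 1500 * 452.03 / (2*19417) = 17.46

17.46 m/s


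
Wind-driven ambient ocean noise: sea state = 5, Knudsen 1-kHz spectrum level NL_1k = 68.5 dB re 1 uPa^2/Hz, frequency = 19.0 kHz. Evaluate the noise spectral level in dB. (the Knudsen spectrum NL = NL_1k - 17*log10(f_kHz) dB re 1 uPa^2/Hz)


NL = NL_1k - 17*log10(f_kHz) = 68.5 - 17*log10(19.0) = 68.5 - (21.74) = 46.76

46.76 dB


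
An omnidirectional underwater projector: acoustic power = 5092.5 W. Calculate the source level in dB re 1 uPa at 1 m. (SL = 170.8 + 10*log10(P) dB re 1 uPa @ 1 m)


207.87 dB


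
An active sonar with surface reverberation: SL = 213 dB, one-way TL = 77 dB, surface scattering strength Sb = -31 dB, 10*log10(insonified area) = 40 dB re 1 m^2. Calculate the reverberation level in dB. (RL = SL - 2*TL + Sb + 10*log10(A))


68 dB


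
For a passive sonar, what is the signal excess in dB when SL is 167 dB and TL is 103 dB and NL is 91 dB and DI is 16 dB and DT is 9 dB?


SE = SL - TL - NL + DI - DT = 167 - 103 - 91 + 16 - 9 = -20

-20 dB


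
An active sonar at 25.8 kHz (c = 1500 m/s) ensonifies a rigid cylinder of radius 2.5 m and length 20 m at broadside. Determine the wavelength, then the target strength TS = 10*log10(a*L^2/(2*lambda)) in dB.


Step 1: lambda = c/f = 1500/25800 = 0.05814 m
Step 2: TS = 10*log10(a*L^2/(2*lambda)) = 10*log10(2.5*20^2/(2*0.05814)) = 39.34

39.34 dB


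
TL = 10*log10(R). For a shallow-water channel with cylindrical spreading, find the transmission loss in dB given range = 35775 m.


TL = 10*log10(35775) = 45.54

45.54 dB


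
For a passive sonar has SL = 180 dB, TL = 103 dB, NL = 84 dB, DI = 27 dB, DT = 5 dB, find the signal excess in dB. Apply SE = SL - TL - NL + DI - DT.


SE = SL - TL - NL + DI - DT = 180 - 103 - 84 + 27 - 5 = 15

15 dB


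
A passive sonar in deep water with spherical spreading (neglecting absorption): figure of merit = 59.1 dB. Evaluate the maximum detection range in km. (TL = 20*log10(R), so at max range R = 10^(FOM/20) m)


At max range FOM = TL, so 20*log10(R) = 59.1
R = 10^(59.1/20) = 901.57 m = 0.9 km

0.9 km


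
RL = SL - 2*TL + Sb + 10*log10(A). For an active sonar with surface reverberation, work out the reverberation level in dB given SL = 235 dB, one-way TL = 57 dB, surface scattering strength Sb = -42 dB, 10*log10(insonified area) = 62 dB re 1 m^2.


141 dB


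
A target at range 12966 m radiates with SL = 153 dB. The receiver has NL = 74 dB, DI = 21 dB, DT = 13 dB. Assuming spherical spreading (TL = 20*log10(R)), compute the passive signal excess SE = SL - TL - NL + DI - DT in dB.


4.74 dB


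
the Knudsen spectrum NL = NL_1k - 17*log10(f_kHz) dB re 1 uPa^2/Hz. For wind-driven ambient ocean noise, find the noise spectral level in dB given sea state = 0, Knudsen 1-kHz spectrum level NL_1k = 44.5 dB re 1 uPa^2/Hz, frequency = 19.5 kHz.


22.57 dB


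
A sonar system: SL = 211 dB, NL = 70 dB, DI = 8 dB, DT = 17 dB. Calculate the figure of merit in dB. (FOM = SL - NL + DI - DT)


132 dB


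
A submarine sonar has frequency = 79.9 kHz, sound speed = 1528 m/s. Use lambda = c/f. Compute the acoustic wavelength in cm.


1.91 cm


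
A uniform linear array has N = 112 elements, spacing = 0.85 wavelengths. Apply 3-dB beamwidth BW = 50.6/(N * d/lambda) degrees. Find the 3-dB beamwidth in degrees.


BW = 50.6 / (112 * 0.85) = 50.6 / 95.2 = 0.53

0.53 deg


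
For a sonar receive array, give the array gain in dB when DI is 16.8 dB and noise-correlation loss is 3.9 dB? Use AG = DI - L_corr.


12.9 dB


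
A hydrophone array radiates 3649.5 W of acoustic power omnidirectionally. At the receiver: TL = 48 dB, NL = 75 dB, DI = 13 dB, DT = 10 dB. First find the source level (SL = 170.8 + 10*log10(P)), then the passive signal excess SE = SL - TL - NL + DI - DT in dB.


Step 1: SL = 170.8 + 10*log10(3649.5) = 206.42 dB
Step 2: SE = SL - TL - NL + DI - DT = 206.42 - 48 - 75 + 13 - 10 = 86.42

86.42 dB


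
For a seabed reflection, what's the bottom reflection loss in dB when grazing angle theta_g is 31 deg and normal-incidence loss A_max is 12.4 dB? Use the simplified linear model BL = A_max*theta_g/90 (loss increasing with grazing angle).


BL = A_max * theta_g / 90 = 12.4 * 31 / 90 = 4.27

4.27 dB


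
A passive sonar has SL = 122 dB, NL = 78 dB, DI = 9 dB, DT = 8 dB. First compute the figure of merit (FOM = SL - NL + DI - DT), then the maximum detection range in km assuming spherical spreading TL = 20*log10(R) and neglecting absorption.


Step 1: FOM = SL - NL + DI - DT = 122 - 78 + 9 - 8 = 45 dB
Step 2: at max range FOM = TL = 20*log10(R), so R = 10^(45/20) = 177.83 m = 0.18 km

0.18 km


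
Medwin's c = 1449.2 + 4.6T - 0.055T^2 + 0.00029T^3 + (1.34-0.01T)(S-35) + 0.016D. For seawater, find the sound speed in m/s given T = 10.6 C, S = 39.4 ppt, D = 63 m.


c = 1449.2 + 4.6*10.6 - 0.055*10.6^2 + 0.00029*10.6^3 + (1.34 - 0.01*10.6)*(39.4 - 35) + 0.016*63 = 1498.56

1498.56 m/s


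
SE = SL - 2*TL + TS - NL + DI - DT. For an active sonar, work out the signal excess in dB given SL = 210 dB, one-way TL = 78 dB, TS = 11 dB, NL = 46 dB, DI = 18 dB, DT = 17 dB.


SE = SL - 2*TL + TS - NL + DI - DT = 210 - 2*78 + (11) - 46 + 18 - 17 = 20

20 dB


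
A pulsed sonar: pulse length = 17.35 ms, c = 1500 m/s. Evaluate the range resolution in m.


dR = c*tau/2 = 1500 * 17.35e-3 / 2 = 13.0125

13.0125 m


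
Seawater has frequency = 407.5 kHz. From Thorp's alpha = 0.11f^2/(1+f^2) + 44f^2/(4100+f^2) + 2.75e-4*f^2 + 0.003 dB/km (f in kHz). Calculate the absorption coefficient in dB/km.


f^2 = 166056.25
alpha = 0.11*166056.25/(1+166056.25) + 44*166056.25/(4100+166056.25) + 2.75e-4*166056.25 + 0.003 = 88.718

88.718 dB/km


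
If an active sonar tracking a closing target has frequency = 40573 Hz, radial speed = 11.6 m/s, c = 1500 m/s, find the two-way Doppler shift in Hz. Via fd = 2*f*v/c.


fd = 2*f*v/c = 2 * 40573 * 11.6 / 1500 = 627.53

627.53 Hz


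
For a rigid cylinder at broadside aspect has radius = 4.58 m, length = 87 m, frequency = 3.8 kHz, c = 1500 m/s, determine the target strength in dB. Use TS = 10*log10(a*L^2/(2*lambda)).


46.43 dB


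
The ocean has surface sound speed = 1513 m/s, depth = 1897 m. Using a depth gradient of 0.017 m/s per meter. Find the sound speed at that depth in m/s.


1545.249 m/s


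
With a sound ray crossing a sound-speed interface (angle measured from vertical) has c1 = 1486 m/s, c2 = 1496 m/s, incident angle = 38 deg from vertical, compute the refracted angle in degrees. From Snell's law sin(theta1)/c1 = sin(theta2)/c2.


sin(theta2) = (c2/c1)*sin(theta1) = (1496/1486)*sin(38 deg) = 0.6198
theta2 = arcsin(0.6198) = 38.3

38.3 deg


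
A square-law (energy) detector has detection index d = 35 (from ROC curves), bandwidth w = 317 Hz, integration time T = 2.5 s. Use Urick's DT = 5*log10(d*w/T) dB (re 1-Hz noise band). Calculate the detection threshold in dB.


DT = 5*log10(d*w/T) = 5*log10(35 * 317 / 2.5) = 5*log10(4438.0) = 18.24

18.24 dB


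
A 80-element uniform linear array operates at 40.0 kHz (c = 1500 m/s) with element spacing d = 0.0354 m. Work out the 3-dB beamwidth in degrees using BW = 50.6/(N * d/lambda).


0.67 deg


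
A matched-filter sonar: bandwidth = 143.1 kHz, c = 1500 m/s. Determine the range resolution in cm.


dR = c/(2*BW) = 1500 / (2 * 143.1e3) = 0.0052 m = 0.52 cm

0.52 cm


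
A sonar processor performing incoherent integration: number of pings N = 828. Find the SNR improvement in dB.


Gain = 5*log10(828) = 14.59

14.59 dB


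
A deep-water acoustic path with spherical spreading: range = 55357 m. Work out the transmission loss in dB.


94.86 dB


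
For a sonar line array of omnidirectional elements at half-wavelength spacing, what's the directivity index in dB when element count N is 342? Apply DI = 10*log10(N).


DI = 10*log10(342) = 25.34

25.34 dB


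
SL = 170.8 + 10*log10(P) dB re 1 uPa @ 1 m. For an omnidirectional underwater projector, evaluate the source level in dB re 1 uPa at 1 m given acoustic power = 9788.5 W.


SL = 170.8 + 10*log10(9788.5) = 170.8 + 39.91 = 210.71

210.71 dB


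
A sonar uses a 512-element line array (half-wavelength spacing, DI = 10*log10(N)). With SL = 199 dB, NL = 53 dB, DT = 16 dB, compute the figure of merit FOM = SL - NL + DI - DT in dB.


157.09 dB


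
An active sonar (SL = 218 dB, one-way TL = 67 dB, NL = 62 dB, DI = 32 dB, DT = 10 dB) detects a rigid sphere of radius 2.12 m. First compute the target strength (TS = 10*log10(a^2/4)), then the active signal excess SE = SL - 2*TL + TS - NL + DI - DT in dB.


Step 1: TS = 10*log10(2.12^2/4) = 0.51 dB
Step 2: SE = SL - 2*TL + TS - NL + DI - DT = 218 - 2*67 + (0.51) - 62 + 32 - 10 = 44.51

44.51 dB


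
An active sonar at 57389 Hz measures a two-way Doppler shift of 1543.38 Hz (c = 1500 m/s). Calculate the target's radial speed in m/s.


From fd = 2*f*v/c, v = c*fd/(2*f) = 1500 * 1543.38 / (2*57389) = 20.17

20.17 m/s


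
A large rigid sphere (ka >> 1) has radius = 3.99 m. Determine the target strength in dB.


6.0 dB


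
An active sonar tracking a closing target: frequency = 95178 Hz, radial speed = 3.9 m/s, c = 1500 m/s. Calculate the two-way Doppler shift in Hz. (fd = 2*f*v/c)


fd = 2*f*v/c = 2 * 95178 * 3.9 / 1500 = 494.93

494.93 Hz


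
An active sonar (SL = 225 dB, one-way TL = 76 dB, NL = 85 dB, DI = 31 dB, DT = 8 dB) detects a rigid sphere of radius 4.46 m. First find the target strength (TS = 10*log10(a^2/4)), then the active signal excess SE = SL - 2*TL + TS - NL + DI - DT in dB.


Step 1: TS = 10*log10(4.46^2/4) = 6.97 dB
Step 2: SE = SL - 2*TL + TS - NL + DI - DT = 225 - 2*76 + (6.97) - 85 + 31 - 8 = 17.97

17.97 dB


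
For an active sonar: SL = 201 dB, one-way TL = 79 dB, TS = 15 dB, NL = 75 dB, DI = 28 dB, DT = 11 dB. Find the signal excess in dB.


0 dB


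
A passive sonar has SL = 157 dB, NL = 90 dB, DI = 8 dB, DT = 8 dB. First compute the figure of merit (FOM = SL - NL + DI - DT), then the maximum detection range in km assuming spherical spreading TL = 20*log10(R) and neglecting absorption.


Step 1: FOM = SL - NL + DI - DT = 157 - 90 + 8 - 8 = 67 dB
Step 2: at max range FOM = TL = 20*log10(R), so R = 10^(67/20) = 2238.72 m = 2.24 km

2.24 km


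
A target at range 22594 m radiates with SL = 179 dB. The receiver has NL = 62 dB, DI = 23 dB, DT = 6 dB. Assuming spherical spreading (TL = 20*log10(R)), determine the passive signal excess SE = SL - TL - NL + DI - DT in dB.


Step 1: TL = 20*log10(22594) = 87.08 dB
Step 2: SE = 179 - 87.08 - 62 + 23 - 6 = 46.92

46.92 dB


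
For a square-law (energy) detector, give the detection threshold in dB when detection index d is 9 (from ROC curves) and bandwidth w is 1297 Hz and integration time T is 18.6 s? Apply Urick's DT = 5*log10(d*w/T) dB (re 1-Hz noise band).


13.99 dB


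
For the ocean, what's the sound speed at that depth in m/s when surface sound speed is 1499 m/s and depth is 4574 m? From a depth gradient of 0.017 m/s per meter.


c = 1499 + 0.017 * 4574 = 1576.758

1576.758 m/s


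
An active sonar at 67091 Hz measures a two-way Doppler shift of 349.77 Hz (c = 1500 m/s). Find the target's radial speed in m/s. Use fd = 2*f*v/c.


From fd = 2*f*v/c, v = c*fd/(2*f) = 1500 * 349.77 / (2*67091) = 3.91

3.91 m/s


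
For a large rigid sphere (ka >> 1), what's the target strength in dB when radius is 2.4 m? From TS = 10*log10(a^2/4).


1.58 dB


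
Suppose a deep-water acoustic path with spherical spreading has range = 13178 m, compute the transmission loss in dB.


TL = 20*log10(13178) = 82.4

82.4 dB


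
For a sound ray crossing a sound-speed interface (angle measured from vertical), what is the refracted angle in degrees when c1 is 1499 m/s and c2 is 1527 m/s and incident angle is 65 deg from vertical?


sin(theta2) = (c2/c1)*sin(theta1) = (1527/1499)*sin(65 deg) = 0.92324
theta2 = arcsin(0.92324) = 67.4

67.4 deg


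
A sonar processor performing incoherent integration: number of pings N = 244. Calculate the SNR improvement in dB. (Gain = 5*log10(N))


11.94 dB


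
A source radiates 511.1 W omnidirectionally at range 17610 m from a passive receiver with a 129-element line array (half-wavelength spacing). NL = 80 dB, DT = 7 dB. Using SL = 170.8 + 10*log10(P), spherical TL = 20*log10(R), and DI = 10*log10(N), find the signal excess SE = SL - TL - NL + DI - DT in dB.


Step 1: SL = 170.8 + 10*log10(511.1) = 197.89 dB
Step 2: TL = 20*log10(17610) = 84.92 dB
Step 3: DI = 10*log10(129) = 21.11 dB
Step 4: SE = SL - TL - NL + DI - DT = 197.89 - 84.92 - 80 + 21.11 - 7 = 47.08

47.08 dB


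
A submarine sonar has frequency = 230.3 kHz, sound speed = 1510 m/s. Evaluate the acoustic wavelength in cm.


lambda = c/f = 1510 / 230300 = 0.0066 m = 0.66 cm

0.66 cm


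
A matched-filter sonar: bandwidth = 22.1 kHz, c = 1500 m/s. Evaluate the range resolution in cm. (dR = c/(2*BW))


3.39 cm


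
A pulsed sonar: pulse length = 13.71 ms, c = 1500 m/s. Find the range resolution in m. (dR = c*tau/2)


dR = c*tau/2 = 1500 * 13.71e-3 / 2 = 10.2825

10.2825 m


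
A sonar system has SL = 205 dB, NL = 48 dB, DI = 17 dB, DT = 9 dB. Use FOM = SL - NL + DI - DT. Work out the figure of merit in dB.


FOM = SL - NL + DI - DT = 205 - 48 + 17 - 9 = 165

165 dB


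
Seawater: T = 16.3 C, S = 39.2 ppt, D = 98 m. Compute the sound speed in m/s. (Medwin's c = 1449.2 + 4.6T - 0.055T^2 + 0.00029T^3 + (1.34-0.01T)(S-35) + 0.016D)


c = 1449.2 + 4.6*16.3 - 0.055*16.3^2 + 0.00029*16.3^3 + (1.34 - 0.01*16.3)*(39.2 - 35) + 0.016*98 = 1517.33

1517.33 m/s


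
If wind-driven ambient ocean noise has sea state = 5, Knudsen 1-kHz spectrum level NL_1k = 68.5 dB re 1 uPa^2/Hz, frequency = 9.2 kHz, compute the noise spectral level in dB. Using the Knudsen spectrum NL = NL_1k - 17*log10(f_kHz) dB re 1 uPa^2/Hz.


NL = NL_1k - 17*log10(f_kHz) = 68.5 - 17*log10(9.2) = 68.5 - (16.38) = 52.12

52.12 dB


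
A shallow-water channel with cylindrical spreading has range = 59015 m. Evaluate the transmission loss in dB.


TL = 10*log10(59015) = 47.71

47.71 dB


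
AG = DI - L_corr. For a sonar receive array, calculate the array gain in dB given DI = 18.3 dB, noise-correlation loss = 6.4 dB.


AG = DI - L_corr = 18.3 - 6.4 = 11.9

11.9 dB


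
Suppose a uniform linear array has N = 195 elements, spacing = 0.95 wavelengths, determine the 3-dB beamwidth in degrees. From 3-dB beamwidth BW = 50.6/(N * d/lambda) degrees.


BW = 50.6 / (195 * 0.95) = 50.6 / 185.25 = 0.27

0.27 deg


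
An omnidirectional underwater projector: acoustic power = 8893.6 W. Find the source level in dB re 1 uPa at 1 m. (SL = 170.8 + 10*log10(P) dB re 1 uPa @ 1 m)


210.29 dB


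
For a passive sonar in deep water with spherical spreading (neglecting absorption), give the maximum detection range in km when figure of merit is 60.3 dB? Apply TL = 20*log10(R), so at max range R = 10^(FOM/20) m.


At max range FOM = TL, so 20*log10(R) = 60.3
R = 10^(60.3/20) = 1035.14 m = 1.04 km

1.04 km


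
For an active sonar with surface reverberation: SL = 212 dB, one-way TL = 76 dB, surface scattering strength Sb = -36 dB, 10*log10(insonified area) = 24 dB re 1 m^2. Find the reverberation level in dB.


48 dB
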